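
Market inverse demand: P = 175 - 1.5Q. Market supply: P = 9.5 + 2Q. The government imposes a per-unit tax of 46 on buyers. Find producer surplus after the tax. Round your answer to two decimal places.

1165.73

Without the tax, 175 - 1.5Q = 9.5 + 2Q so Q* = 47.2857 and P* = 104.0714.
A tax on buyers shifts demand down by 46: (175 - 46) - 1.5Q = 9.5 + 2Q, so Q_t = 34.1429. Buyers pay P_b = 123.7857; sellers receive P_s = P_b - 46 = 77.7857.
PS = (1/2)(Q_t)(P_s - 9.5) = (1/2)(34.1429)(68.2857) = 1165.7347.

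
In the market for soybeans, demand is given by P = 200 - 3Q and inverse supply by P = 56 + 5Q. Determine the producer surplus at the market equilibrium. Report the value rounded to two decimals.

Setting demand equal to supply, 144 = 8Q, so Q* = 18 and P* = 146.
The supply curve's price intercept is 56, so PS = (1/2)(Q*)(P* - 56) = (1/2)(18)(90) = 810.

810.00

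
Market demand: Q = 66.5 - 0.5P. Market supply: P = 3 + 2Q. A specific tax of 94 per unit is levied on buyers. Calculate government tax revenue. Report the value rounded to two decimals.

Rewriting demand in inverse form: P = 133 - 2Q.
Pre-tax equilibrium: 133 - 2Q = 3 + 2Q gives Q* = 32.5, P* = 68.
With the tax, buyers' net willingness to pay falls by 94: (133 - 94) - 2Q = 3 + 2Q, so Q_t = 9. Buyers pay P_b = 115; sellers receive P_s = P_b - 94 = 21.
Revenue is the tax times quantity traded: 94 x 9 = 846.

846.00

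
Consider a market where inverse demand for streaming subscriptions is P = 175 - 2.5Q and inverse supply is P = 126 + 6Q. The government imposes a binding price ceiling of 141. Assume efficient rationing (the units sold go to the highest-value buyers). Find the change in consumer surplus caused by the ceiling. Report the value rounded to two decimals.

35.65

Free-market equilibrium: 175 - 2.5Q = 126 + 6Q gives Q* = 5.7647, P* = 160.5882.
At the ceiling price 141, quantity supplied is (141 - 126)/6 = 2.5; supply is the short side, so Q = 2.5 trades at P = 141.
CS goes from (1/2)(5.7647)(14.4118) = 41.5398 to 77.1875 (computed as (175 - 141)(2.5) - (1/2)(2.5)(2.5)^2), a change of 35.6477.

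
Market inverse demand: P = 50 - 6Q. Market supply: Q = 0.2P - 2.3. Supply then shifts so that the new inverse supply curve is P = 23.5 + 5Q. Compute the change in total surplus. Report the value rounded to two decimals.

-35.45

Rewriting supply in inverse form: P = 11.5 + 5Q.
Initial equilibrium: Q_0 = 3.5, P_0 = 29; CS_0 = (1/2)(3.5)(21) = 36.75, PS_0 = (1/2)(3.5)(17.5) = 30.625.
New equilibrium: 50 - 6Q = 23.5 + 5Q gives Q_1 = 2.4091, P_1 = 35.5455; CS_1 = 17.4112, PS_1 = 14.5093.
Change in total surplus = (17.4112 + 14.5093) - (36.75 + 30.625) = -35.4545.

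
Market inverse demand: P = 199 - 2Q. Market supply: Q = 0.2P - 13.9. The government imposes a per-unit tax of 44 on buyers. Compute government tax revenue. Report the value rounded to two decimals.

Rewriting supply in inverse form: P = 69.5 + 5Q.
Pre-tax equilibrium: 199 - 2Q = 69.5 + 5Q gives Q* = 18.5, P* = 162.
With the tax, buyers' net willingness to pay falls by 44: (199 - 44) - 2Q = 69.5 + 5Q, so Q_t = 12.2143. Buyers pay P_b = 174.5714; sellers receive P_s = P_b - 44 = 130.5714.
Tax revenue = t x Q_t = 44 x 12.2143 = 537.4286.

537.43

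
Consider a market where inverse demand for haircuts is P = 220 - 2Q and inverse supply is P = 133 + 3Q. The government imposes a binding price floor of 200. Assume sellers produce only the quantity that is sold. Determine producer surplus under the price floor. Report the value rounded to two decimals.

520.00

Free-market equilibrium: 220 - 2Q = 133 + 3Q gives Q* = 17.4, P* = 185.2.
At P = 200, buyers demand (220 - 200)/2 = 10 while sellers would supply more, so the quantity traded is 10 at price 200.
The supply price at Q = 10 is 163. PS is the trapezoid between 200 and supply over [0, 10]: (1/2)[(200 - 133) + (200 - 163)](10) = 520.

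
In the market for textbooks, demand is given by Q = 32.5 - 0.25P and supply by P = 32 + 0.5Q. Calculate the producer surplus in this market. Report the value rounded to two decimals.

118.57

Rewriting demand in inverse form: P = 130 - 4Q.
Setting demand equal to supply, 98 = 4.5Q, so Q* = 21.7778 and P* = 42.8889.
PS is the area between P* and the supply curve from 0 to Q*: (1/2)(21.7778)(10.8889) = 118.5679.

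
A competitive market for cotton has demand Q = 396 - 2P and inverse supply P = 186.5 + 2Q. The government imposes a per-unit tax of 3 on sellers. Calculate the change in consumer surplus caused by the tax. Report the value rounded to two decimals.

-2.40

Rewriting demand in inverse form: P = 198 - 0.5Q.
Without the tax, 198 - 0.5Q = 186.5 + 2Q so Q* = 4.6 and P* = 195.7.
A tax on sellers shifts supply up by 3: 198 - 0.5Q = 186.5 + 2Q + 3, so Q_t = 3.4. Buyers pay P_b = 196.3; sellers receive P_s = P_b - 3 = 193.3.
CS falls from (1/2)(4.6)(2.3) = 5.29 to (1/2)(3.4)(1.7) = 2.89, a change of -2.4.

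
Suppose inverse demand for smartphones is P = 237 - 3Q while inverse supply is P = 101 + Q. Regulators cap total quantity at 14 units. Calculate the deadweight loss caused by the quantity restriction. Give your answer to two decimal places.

Without the quota, 237 - 3Q = 101 + Q gives Q* = 34.
At Q = 14 the demand price is 237 - 3(14) = 195 and the supply price is 101 + (14) = 115.
Deadweight loss is the triangle between the curves from 14 to 34: (1/2)(195 - 115)(34 - 14) = 800.

800.00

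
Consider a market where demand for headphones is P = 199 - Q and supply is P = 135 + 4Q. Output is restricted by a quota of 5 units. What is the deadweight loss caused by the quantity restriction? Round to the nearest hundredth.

Without the quota, 199 - Q = 135 + 4Q gives Q* = 12.8.
At Q = 5 the demand price is 199 - (5) = 194 and the supply price is 135 + 4(5) = 155.
Deadweight loss is the triangle between the curves from 5 to 12.8: (1/2)(194 - 155)(12.8 - 5) = 152.1.

152.10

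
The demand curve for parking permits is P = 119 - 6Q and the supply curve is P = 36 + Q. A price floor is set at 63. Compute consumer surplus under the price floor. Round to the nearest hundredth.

261.33

Free-market equilibrium: 119 - 6Q = 36 + Q gives Q* = 11.8571, P* = 47.8571.
At P = 63, buyers demand (119 - 63)/6 = 9.3333 while sellers would supply more, so the quantity traded is 9.3333 at price 63.
CS is the triangle under demand above 63: (1/2)(9.3333)(119 - 63) = 261.3333.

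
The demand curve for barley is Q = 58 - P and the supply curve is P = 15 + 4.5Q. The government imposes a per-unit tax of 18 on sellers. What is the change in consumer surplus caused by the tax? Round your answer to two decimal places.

Rewriting demand in inverse form: P = 58 - Q.
Pre-tax equilibrium: 58 - Q = 15 + 4.5Q gives Q* = 7.8182, P* = 50.1818.
With the tax, sellers need 18 more per unit: 58 - Q = 15 + 4.5Q + 18, so Q_t = 4.5455. Buyers pay P_b = 53.4545; sellers receive P_s = P_b - 18 = 35.4545.
CS falls from (1/2)(7.8182)(7.8182) = 30.562 to (1/2)(4.5455)(4.5455) = 10.3306, a change of -20.2314.

-20.23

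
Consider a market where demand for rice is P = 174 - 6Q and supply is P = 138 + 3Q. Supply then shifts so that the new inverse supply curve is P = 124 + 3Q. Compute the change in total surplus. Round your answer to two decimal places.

66.89

Initial equilibrium: Q_0 = 4, P_0 = 150; CS_0 = (1/2)(4)(24) = 48, PS_0 = (1/2)(4)(12) = 24.
New equilibrium: 174 - 6Q = 124 + 3Q gives Q_1 = 5.5556, P_1 = 140.6667; CS_1 = 92.5926, PS_1 = 46.2963.
Change in total surplus = (92.5926 + 46.2963) - (48 + 24) = 66.8889.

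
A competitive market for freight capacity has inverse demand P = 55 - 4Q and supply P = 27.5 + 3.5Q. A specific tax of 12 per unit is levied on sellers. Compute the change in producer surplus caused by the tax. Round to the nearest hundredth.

Pre-tax equilibrium: 55 - 4Q = 27.5 + 3.5Q gives Q* = 3.6667, P* = 40.3333.
A tax on sellers shifts supply up by 12: 55 - 4Q = 27.5 + 3.5Q + 12, so Q_t = 2.0667. Buyers pay P_b = 46.7333; sellers receive P_s = P_b - 12 = 34.7333.
PS falls from (1/2)(3.6667)(12.8333) = 23.5278 to (1/2)(2.0667)(7.2333) = 7.4744, a change of -16.0533.

-16.05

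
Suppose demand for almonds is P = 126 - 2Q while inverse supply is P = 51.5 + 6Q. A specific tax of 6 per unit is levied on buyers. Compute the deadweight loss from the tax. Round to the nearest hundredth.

Pre-tax equilibrium: 126 - 2Q = 51.5 + 6Q gives Q* = 9.3125, P* = 107.375.
With the tax, buyers' net willingness to pay falls by 6: (126 - 6) - 2Q = 51.5 + 6Q, so Q_t = 8.5625. Buyers pay P_b = 108.875; sellers receive P_s = P_b - 6 = 102.875.
Deadweight loss is the triangle between the curves from Q_t to Q*: (1/2)(9.3125 - 8.5625)(6) = 2.25.

2.25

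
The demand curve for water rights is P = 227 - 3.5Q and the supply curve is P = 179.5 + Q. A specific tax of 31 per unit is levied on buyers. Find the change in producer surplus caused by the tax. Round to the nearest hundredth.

-48.99

Without the tax, 227 - 3.5Q = 179.5 + Q so Q* = 10.5556 and P* = 190.0556.
With the tax, buyers' net willingness to pay falls by 31: (227 - 31) - 3.5Q = 179.5 + Q, so Q_t = 3.6667. Buyers pay P_b = 214.1667; sellers receive P_s = P_b - 31 = 183.1667.
Producers lose the trapezoid between P_s and P* out to Q_t plus the triangle from Q_t to Q*: change in PS = 6.7222 - 55.7099 = -48.9877.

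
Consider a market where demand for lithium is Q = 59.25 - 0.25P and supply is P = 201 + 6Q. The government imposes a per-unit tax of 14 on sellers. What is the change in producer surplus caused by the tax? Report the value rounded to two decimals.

Rewriting demand in inverse form: P = 237 - 4Q.
Pre-tax equilibrium: 237 - 4Q = 201 + 6Q gives Q* = 3.6, P* = 222.6.
With the tax, sellers need 14 more per unit: 237 - 4Q = 201 + 6Q + 14, so Q_t = 2.2. Buyers pay P_b = 228.2; sellers receive P_s = P_b - 14 = 214.2.
Producers lose the trapezoid between P_s and P* out to Q_t plus the triangle from Q_t to Q*: change in PS = 14.52 - 38.88 = -24.36.

-24.36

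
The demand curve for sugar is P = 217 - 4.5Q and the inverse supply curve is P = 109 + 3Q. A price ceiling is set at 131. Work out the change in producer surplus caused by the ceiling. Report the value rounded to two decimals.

-230.37

Free-market equilibrium: 217 - 4.5Q = 109 + 3Q gives Q* = 14.4, P* = 152.2.
At P = 131, sellers supply (131 - 109)/3 = 7.3333 while buyers want more, so the quantity traded is 7.3333 at price 131.
PS goes from (1/2)(14.4)(43.2) = 311.04 to 80.6667 (computed as (131 - 109)(7.3333) - (1/2)(3)(7.3333)^2), a change of -230.3733.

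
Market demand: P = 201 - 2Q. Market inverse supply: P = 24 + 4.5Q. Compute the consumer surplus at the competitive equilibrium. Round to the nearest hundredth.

Setting demand equal to supply, 177 = 6.5Q, so Q* = 27.2308 and P* = 146.5385.
The demand choke price is 201, so CS = (1/2)(Q*)(201 - P*) = (1/2)(27.2308)(54.4615) = 741.5148.

741.51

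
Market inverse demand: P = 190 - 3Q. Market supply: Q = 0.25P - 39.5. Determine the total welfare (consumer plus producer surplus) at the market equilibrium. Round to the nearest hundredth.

73.14

Rewriting supply in inverse form: P = 158 + 4Q.
Setting demand equal to supply, 32 = 7Q, so Q* = 4.5714 and P* = 176.2857.
CS = (1/2)(4.5714)(13.7143) = 31.3469 and PS = (1/2)(4.5714)(18.2857) = 41.7959, so total surplus = 73.1429.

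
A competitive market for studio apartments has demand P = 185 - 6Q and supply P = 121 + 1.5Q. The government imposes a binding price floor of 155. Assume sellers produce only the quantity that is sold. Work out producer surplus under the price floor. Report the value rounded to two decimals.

151.25

Without the control, 185 - 6Q = 121 + 1.5Q so Q* = 8.5333 and P* = 133.8.
At P = 155, buyers demand (185 - 155)/6 = 5 while sellers would supply more, so the quantity traded is 5 at price 155.
The supply price at Q = 5 is 128.5. PS is the trapezoid between 155 and supply over [0, 5]: (1/2)[(155 - 121) + (155 - 128.5)](5) = 151.25.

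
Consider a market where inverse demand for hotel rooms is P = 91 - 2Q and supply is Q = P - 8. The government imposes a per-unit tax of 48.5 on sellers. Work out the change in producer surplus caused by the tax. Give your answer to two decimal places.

Rewriting supply in inverse form: P = 8 + Q.
Pre-tax equilibrium: 91 - 2Q = 8 + Q gives Q* = 27.6667, P* = 35.6667.
A tax on sellers shifts supply up by 48.5: 91 - 2Q = 8 + Q + 48.5, so Q_t = 11.5. Buyers pay P_b = 68; sellers receive P_s = P_b - 48.5 = 19.5.
PS falls from (1/2)(27.6667)(27.6667) = 382.7222 to (1/2)(11.5)(11.5) = 66.125, a change of -316.5972.

-316.60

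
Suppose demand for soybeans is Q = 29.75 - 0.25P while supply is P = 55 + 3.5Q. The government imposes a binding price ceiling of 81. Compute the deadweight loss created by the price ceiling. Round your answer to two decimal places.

Rewriting demand in inverse form: P = 119 - 4Q.
Free-market equilibrium: 119 - 4Q = 55 + 3.5Q gives Q* = 8.5333, P* = 84.8667.
At the ceiling price 81, quantity supplied is (81 - 55)/3.5 = 7.4286; supply is the short side, so Q = 7.4286 trades at P = 81.
At Q = 7.4286 the demand price is 89.2857 and the supply price is 81. Deadweight loss is the triangle between the curves from 7.4286 to 8.5333: (1/2)(89.2857 - 81)(8.5333 - 7.4286) = 4.5769.

4.58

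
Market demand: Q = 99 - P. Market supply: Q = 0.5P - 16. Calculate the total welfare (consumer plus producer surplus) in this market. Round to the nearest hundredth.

748.17

Rewriting demand in inverse form: P = 99 - Q.
Rewriting supply in inverse form: P = 32 + 2Q.
Setting demand equal to supply, 67 = 3Q, so Q* = 22.3333 and P* = 76.6667.
CS = (1/2)(22.3333)(22.3333) = 249.3889 and PS = (1/2)(22.3333)(44.6667) = 498.7778, so total surplus = 748.1667.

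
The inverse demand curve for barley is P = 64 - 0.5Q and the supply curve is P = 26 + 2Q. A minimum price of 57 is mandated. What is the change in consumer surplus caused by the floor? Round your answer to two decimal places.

-8.76

Free-market equilibrium: 64 - 0.5Q = 26 + 2Q gives Q* = 15.2, P* = 56.4.
At P = 57, buyers demand (64 - 57)/0.5 = 14 while sellers would supply more, so the quantity traded is 14 at price 57.
CS goes from (1/2)(15.2)(7.6) = 57.76 to 49 (computed as (64 - 57)(14) - (1/2)(0.5)(14)^2), a change of -8.76.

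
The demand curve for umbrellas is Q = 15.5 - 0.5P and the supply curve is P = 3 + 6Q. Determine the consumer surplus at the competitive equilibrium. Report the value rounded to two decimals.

Rewriting demand in inverse form: P = 31 - 2Q.
Set 31 - 2Q = 3 + 6Q, which gives 28 = 8Q, so Q* = 3.5 and P* = 31 - 2(3.5) = 24.
Consumer surplus is the triangle under demand above P*: (1/2)(3.5)(31 - 24) = (1/2)(3.5)(7) = 12.25.

12.25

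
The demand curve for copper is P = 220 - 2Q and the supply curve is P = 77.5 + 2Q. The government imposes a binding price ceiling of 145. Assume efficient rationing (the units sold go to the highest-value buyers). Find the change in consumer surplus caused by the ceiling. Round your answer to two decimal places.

Without the control, 220 - 2Q = 77.5 + 2Q so Q* = 35.625 and P* = 148.75.
At the ceiling price 145, quantity supplied is (145 - 77.5)/2 = 33.75; supply is the short side, so Q = 33.75 trades at P = 145.
CS goes from (1/2)(35.625)(71.25) = 1269.1406 to 1392.1875 (computed as (220 - 145)(33.75) - (1/2)(2)(33.75)^2), a change of 123.0469.

123.05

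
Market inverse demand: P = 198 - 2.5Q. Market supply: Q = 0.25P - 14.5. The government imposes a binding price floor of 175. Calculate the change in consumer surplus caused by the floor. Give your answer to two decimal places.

-474.08

Rewriting supply in inverse form: P = 58 + 4Q.
Free-market equilibrium: 198 - 2.5Q = 58 + 4Q gives Q* = 21.5385, P* = 144.1538.
At P = 175, buyers demand (198 - 175)/2.5 = 9.2 while sellers would supply more, so the quantity traded is 9.2 at price 175.
CS goes from (1/2)(21.5385)(53.8462) = 579.8817 to 105.8 (computed as (198 - 175)(9.2) - (1/2)(2.5)(9.2)^2), a change of -474.0817.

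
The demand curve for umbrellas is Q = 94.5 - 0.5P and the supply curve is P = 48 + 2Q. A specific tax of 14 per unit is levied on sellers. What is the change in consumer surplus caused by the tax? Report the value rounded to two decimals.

Rewriting demand in inverse form: P = 189 - 2Q.
Pre-tax equilibrium: 189 - 2Q = 48 + 2Q gives Q* = 35.25, P* = 118.5.
With the tax, sellers need 14 more per unit: 189 - 2Q = 48 + 2Q + 14, so Q_t = 31.75. Buyers pay P_b = 125.5; sellers receive P_s = P_b - 14 = 111.5.
CS falls from (1/2)(35.25)(70.5) = 1242.5625 to (1/2)(31.75)(63.5) = 1008.0625, a change of -234.5.

-234.50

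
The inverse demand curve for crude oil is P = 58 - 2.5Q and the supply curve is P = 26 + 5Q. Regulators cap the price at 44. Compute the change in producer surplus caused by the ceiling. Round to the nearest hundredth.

-13.11

Without the control, 58 - 2.5Q = 26 + 5Q so Q* = 4.2667 and P* = 47.3333.
At the ceiling price 44, quantity supplied is (44 - 26)/5 = 3.6; supply is the short side, so Q = 3.6 trades at P = 44.
PS goes from (1/2)(4.2667)(21.3333) = 45.5111 to 32.4 (computed as (44 - 26)(3.6) - (1/2)(5)(3.6)^2), a change of -13.1111.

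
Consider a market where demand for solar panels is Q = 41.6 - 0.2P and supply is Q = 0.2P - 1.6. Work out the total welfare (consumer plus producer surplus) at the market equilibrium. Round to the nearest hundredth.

Rewriting demand in inverse form: P = 208 - 5Q.
Rewriting supply in inverse form: P = 8 + 5Q.
Equilibrium: 208 - 5Q = 8 + 5Q, so Q* = 20 and P* = 108.
CS = (1/2)(20)(100) = 1000 and PS = (1/2)(20)(100) = 1000, so total surplus = 2000.

2000.00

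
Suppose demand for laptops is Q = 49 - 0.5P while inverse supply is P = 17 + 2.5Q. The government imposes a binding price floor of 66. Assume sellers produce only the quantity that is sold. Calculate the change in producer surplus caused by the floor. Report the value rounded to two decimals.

Rewriting demand in inverse form: P = 98 - 2Q.
Without the control, 98 - 2Q = 17 + 2.5Q so Q* = 18 and P* = 62.
At P = 66, buyers demand (98 - 66)/2 = 16 while sellers would supply more, so the quantity traded is 16 at price 66.
PS goes from (1/2)(18)(45) = 405 to 464 (computed as (66 - 17)(16) - (1/2)(2.5)(16)^2), a change of 59.

59.00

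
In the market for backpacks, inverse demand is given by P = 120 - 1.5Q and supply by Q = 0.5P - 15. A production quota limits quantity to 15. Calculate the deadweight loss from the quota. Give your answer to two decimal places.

200.89

Rewriting supply in inverse form: P = 30 + 2Q.
Unrestricted equilibrium: Q* = (120 - 30)/(1.5 + 2) = 25.7143.
At Q = 15 the demand price is 120 - 1.5(15) = 97.5 and the supply price is 30 + 2(15) = 60.
Deadweight loss is the triangle between the curves from 15 to 25.7143: (1/2)(97.5 - 60)(25.7143 - 15) = 200.8929.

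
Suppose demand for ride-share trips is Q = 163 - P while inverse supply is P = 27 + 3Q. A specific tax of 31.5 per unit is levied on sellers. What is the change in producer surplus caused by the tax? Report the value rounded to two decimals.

-710.23

Rewriting demand in inverse form: P = 163 - Q.
Without the tax, 163 - Q = 27 + 3Q so Q* = 34 and P* = 129.
With the tax, sellers need 31.5 more per unit: 163 - Q = 27 + 3Q + 31.5, so Q_t = 26.125. Buyers pay P_b = 136.875; sellers receive P_s = P_b - 31.5 = 105.375.
Producers lose the trapezoid between P_s and P* out to Q_t plus the triangle from Q_t to Q*: change in PS = 1023.7734 - 1734 = -710.2266.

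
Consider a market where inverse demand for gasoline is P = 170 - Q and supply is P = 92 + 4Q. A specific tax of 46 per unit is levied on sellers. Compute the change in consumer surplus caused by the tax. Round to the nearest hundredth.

-101.20

Without the tax, 170 - Q = 92 + 4Q so Q* = 15.6 and P* = 154.4.
A tax on sellers shifts supply up by 46: 170 - Q = 92 + 4Q + 46, so Q_t = 6.4. Buyers pay P_b = 163.6; sellers receive P_s = P_b - 46 = 117.6.
Consumers lose the trapezoid between P* and P_b out to Q_t plus the triangle from Q_t to Q*: change in CS = 20.48 - 121.68 = -101.2.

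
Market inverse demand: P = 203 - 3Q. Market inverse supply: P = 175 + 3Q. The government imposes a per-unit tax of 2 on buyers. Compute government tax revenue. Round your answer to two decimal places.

Without the tax, 203 - 3Q = 175 + 3Q so Q* = 4.6667 and P* = 189.
A tax on buyers shifts demand down by 2: (203 - 2) - 3Q = 175 + 3Q, so Q_t = 4.3333. Buyers pay P_b = 190; sellers receive P_s = P_b - 2 = 188.
Tax revenue = t x Q_t = 2 x 4.3333 = 8.6667.

8.67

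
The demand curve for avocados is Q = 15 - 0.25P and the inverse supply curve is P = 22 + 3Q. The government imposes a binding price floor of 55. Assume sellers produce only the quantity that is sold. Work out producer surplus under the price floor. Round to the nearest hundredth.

Rewriting demand in inverse form: P = 60 - 4Q.
Free-market equilibrium: 60 - 4Q = 22 + 3Q gives Q* = 5.4286, P* = 38.2857.
At the floor price 55, quantity demanded is (60 - 55)/4 = 1.25; demand is the short side, so Q = 1.25 trades at P = 55.
The supply price at Q = 1.25 is 25.75. PS is the trapezoid between 55 and supply over [0, 1.25]: (1/2)[(55 - 22) + (55 - 25.75)](1.25) = 38.9062.

38.91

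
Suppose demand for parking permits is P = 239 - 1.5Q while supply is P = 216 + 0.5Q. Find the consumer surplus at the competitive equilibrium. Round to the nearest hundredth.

99.19

Setting demand equal to supply, 23 = 2Q, so Q* = 11.5 and P* = 221.75.
Consumer surplus is the triangle under demand above P*: (1/2)(11.5)(239 - 221.75) = (1/2)(11.5)(17.25) = 99.1875.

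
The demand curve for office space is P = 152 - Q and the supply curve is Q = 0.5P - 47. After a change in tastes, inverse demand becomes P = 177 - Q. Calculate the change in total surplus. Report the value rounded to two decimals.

Rewriting supply in inverse form: P = 94 + 2Q.
Initial equilibrium: Q_0 = 19.3333, P_0 = 132.6667; CS_0 = (1/2)(19.3333)(19.3333) = 186.8889, PS_0 = (1/2)(19.3333)(38.6667) = 373.7778.
New equilibrium: 177 - Q = 94 + 2Q gives Q_1 = 27.6667, P_1 = 149.3333; CS_1 = 382.7222, PS_1 = 765.4444.
Change in total surplus = (382.7222 + 765.4444) - (186.8889 + 373.7778) = 587.5.

587.50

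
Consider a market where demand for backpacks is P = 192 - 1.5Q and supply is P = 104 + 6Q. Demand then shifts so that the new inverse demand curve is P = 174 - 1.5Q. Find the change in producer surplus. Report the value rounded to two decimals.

-151.68

Initial equilibrium: Q_0 = 11.7333, P_0 = 174.4; CS_0 = (1/2)(11.7333)(17.6) = 103.2533, PS_0 = (1/2)(11.7333)(70.4) = 413.0133.
New equilibrium: 174 - 1.5Q = 104 + 6Q gives Q_1 = 9.3333, P_1 = 160; CS_1 = 65.3333, PS_1 = 261.3333.
Change in producer surplus = 261.3333 - 413.0133 = -151.68.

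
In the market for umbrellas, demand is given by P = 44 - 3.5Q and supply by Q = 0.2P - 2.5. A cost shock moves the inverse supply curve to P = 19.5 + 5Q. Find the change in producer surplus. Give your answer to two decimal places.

Rewriting supply in inverse form: P = 12.5 + 5Q.
Initial equilibrium: Q_0 = 3.7059, P_0 = 31.0294; CS_0 = (1/2)(3.7059)(12.9706) = 24.0337, PS_0 = (1/2)(3.7059)(18.5294) = 34.3339.
New equilibrium: 44 - 3.5Q = 19.5 + 5Q gives Q_1 = 2.8824, P_1 = 33.9118; CS_1 = 14.5389, PS_1 = 20.7699.
Change in producer surplus = 20.7699 - 34.3339 = -13.564.

-13.56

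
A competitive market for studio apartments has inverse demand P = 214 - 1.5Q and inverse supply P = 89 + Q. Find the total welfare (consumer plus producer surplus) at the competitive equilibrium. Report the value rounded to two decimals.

3125.00

Equilibrium: 214 - 1.5Q = 89 + Q, so Q* = 50 and P* = 139.
CS = (1/2)(50)(75) = 1875 and PS = (1/2)(50)(50) = 1250, so total surplus = 3125.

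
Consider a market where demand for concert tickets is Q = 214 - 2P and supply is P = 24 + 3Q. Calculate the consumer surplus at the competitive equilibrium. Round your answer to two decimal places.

140.59

Rewriting demand in inverse form: P = 107 - 0.5Q.
Set 107 - 0.5Q = 24 + 3Q, which gives 83 = 3.5Q, so Q* = 23.7143 and P* = 107 - 0.5(23.7143) = 95.1429.
The demand choke price is 107, so CS = (1/2)(Q*)(107 - P*) = (1/2)(23.7143)(11.8571) = 140.5918.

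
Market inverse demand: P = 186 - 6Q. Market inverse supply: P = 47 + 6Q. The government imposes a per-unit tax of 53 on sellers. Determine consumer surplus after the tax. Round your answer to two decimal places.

154.08

Without the tax, 186 - 6Q = 47 + 6Q so Q* = 11.5833 and P* = 116.5.
A tax on sellers shifts supply up by 53: 186 - 6Q = 47 + 6Q + 53, so Q_t = 7.1667. Buyers pay P_b = 143; sellers receive P_s = P_b - 53 = 90.
Consumer surplus is the triangle under demand above P_b: (1/2)(7.1667)(186 - 143) = 154.0833.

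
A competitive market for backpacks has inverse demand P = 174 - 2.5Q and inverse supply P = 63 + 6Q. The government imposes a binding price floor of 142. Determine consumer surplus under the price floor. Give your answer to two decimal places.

Free-market equilibrium: 174 - 2.5Q = 63 + 6Q gives Q* = 13.0588, P* = 141.3529.
At P = 142, buyers demand (174 - 142)/2.5 = 12.8 while sellers would supply more, so the quantity traded is 12.8 at price 142.
CS is the triangle under demand above 142: (1/2)(12.8)(174 - 142) = 204.8.

204.80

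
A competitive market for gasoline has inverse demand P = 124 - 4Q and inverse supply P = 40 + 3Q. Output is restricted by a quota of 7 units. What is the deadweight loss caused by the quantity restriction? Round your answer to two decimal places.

87.50

Without the quota, 124 - 4Q = 40 + 3Q gives Q* = 12.
At Q = 7 the demand price is 124 - 4(7) = 96 and the supply price is 40 + 3(7) = 61.
DWL = (1/2)(gap between curves at 7) x (Q* - 7) = (1/2)(35)(5) = 87.5.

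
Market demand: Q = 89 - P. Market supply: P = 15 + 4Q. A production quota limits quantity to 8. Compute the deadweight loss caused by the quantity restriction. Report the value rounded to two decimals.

Rewriting demand in inverse form: P = 89 - Q.
Unrestricted equilibrium: Q* = (89 - 15)/(1 + 4) = 14.8.
At Q = 8 the demand price is 89 - (8) = 81 and the supply price is 15 + 4(8) = 47.
DWL = (1/2)(gap between curves at 8) x (Q* - 8) = (1/2)(34)(6.8) = 115.6.

115.60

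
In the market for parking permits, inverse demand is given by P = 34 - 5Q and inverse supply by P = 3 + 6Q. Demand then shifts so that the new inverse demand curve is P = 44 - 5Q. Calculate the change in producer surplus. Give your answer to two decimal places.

17.85

Initial equilibrium: Q_0 = 2.8182, P_0 = 19.9091; CS_0 = (1/2)(2.8182)(14.0909) = 19.8554, PS_0 = (1/2)(2.8182)(16.9091) = 23.8264.
New equilibrium: 44 - 5Q = 3 + 6Q gives Q_1 = 3.7273, P_1 = 25.3636; CS_1 = 34.7314, PS_1 = 41.6777.
Change in producer surplus = 41.6777 - 23.8264 = 17.8512.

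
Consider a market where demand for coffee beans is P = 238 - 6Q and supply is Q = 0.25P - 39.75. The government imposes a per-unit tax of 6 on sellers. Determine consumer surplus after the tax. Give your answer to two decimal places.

Rewriting supply in inverse form: P = 159 + 4Q.
Pre-tax equilibrium: 238 - 6Q = 159 + 4Q gives Q* = 7.9, P* = 190.6.
With the tax, sellers need 6 more per unit: 238 - 6Q = 159 + 4Q + 6, so Q_t = 7.3. Buyers pay P_b = 194.2; sellers receive P_s = P_b - 6 = 188.2.
CS = (1/2)(Q_t)(238 - P_b) = (1/2)(7.3)(43.8) = 159.87.

159.87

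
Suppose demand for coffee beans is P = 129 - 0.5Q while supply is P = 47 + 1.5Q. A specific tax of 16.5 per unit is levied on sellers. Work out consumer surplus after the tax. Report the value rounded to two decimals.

268.14

Without the tax, 129 - 0.5Q = 47 + 1.5Q so Q* = 41 and P* = 108.5.
A tax on sellers shifts supply up by 16.5: 129 - 0.5Q = 47 + 1.5Q + 16.5, so Q_t = 32.75. Buyers pay P_b = 112.625; sellers receive P_s = P_b - 16.5 = 96.125.
Consumer surplus is the triangle under demand above P_b: (1/2)(32.75)(129 - 112.625) = 268.1406.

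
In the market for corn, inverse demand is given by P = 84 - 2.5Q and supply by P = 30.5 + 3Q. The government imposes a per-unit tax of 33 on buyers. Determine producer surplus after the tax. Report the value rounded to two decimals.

20.84

Pre-tax equilibrium: 84 - 2.5Q = 30.5 + 3Q gives Q* = 9.7273, P* = 59.6818.
A tax on buyers shifts demand down by 33: (84 - 33) - 2.5Q = 30.5 + 3Q, so Q_t = 3.7273. Buyers pay P_b = 74.6818; sellers receive P_s = P_b - 33 = 41.6818.
PS = (1/2)(Q_t)(P_s - 30.5) = (1/2)(3.7273)(11.1818) = 20.8388.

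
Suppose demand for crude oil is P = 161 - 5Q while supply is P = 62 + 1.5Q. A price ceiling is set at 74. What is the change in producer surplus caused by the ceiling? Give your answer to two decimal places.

Without the control, 161 - 5Q = 62 + 1.5Q so Q* = 15.2308 and P* = 84.8462.
At the ceiling price 74, quantity supplied is (74 - 62)/1.5 = 8; supply is the short side, so Q = 8 trades at P = 74.
PS goes from (1/2)(15.2308)(22.8462) = 173.9822 to 48 (computed as (74 - 62)(8) - (1/2)(1.5)(8)^2), a change of -125.9822.

-125.98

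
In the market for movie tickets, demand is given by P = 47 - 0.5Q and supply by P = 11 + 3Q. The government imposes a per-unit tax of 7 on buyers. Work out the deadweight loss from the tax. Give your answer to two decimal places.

Pre-tax equilibrium: 47 - 0.5Q = 11 + 3Q gives Q* = 10.2857, P* = 41.8571.
A tax on buyers shifts demand down by 7: (47 - 7) - 0.5Q = 11 + 3Q, so Q_t = 8.2857. Buyers pay P_b = 42.8571; sellers receive P_s = P_b - 7 = 35.8571.
The welfare triangle lost has base Q* - Q_t = 2 and height t = 7, so DWL = (1/2)(2)(7) = 7.

7.00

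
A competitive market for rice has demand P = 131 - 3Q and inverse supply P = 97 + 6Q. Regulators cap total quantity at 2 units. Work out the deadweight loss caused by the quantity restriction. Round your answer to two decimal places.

14.22

Without the quota, 131 - 3Q = 97 + 6Q gives Q* = 3.7778.
At Q = 2 the demand price is 131 - 3(2) = 125 and the supply price is 97 + 6(2) = 109.
Deadweight loss is the triangle between the curves from 2 to 3.7778: (1/2)(125 - 109)(3.7778 - 2) = 14.2222.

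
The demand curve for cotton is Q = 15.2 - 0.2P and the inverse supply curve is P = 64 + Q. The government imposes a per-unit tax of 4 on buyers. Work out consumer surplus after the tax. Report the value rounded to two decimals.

4.44

Rewriting demand in inverse form: P = 76 - 5Q.
Pre-tax equilibrium: 76 - 5Q = 64 + Q gives Q* = 2, P* = 66.
A tax on buyers shifts demand down by 4: (76 - 4) - 5Q = 64 + Q, so Q_t = 1.3333. Buyers pay P_b = 69.3333; sellers receive P_s = P_b - 4 = 65.3333.
Consumer surplus is the triangle under demand above P_b: (1/2)(1.3333)(76 - 69.3333) = 4.4444.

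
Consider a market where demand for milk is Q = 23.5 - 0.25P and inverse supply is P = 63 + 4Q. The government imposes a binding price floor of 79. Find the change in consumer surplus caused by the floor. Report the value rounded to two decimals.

Rewriting demand in inverse form: P = 94 - 4Q.
Without the control, 94 - 4Q = 63 + 4Q so Q* = 3.875 and P* = 78.5.
At P = 79, buyers demand (94 - 79)/4 = 3.75 while sellers would supply more, so the quantity traded is 3.75 at price 79.
CS goes from (1/2)(3.875)(15.5) = 30.0312 to 28.125 (computed as (94 - 79)(3.75) - (1/2)(4)(3.75)^2), a change of -1.9062.

-1.91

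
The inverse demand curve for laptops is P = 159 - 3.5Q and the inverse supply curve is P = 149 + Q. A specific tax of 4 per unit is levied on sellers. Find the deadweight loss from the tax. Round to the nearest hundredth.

1.78

Pre-tax equilibrium: 159 - 3.5Q = 149 + Q gives Q* = 2.2222, P* = 151.2222.
A tax on sellers shifts supply up by 4: 159 - 3.5Q = 149 + Q + 4, so Q_t = 1.3333. Buyers pay P_b = 154.3333; sellers receive P_s = P_b - 4 = 150.3333.
The welfare triangle lost has base Q* - Q_t = 0.8889 and height t = 4, so DWL = (1/2)(0.8889)(4) = 1.7778.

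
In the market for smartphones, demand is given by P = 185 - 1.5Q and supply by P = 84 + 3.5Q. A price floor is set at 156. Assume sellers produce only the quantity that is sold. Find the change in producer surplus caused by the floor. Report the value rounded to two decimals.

Free-market equilibrium: 185 - 1.5Q = 84 + 3.5Q gives Q* = 20.2, P* = 154.7.
At the floor price 156, quantity demanded is (185 - 156)/1.5 = 19.3333; demand is the short side, so Q = 19.3333 trades at P = 156.
PS goes from (1/2)(20.2)(70.7) = 714.07 to 737.8889 (computed as (156 - 84)(19.3333) - (1/2)(3.5)(19.3333)^2), a change of 23.8189.

23.82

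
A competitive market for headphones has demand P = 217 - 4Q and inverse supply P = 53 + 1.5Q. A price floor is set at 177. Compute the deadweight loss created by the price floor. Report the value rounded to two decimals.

1080.09

Free-market equilibrium: 217 - 4Q = 53 + 1.5Q gives Q* = 29.8182, P* = 97.7273.
At the floor price 177, quantity demanded is (217 - 177)/4 = 10; demand is the short side, so Q = 10 trades at P = 177.
At Q = 10 the demand price is 177 and the supply price is 68. Deadweight loss is the triangle between the curves from 10 to 29.8182: (1/2)(177 - 68)(29.8182 - 10) = 1080.0909.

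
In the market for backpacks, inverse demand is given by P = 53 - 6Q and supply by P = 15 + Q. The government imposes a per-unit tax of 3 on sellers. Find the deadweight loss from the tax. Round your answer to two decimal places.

0.64

Pre-tax equilibrium: 53 - 6Q = 15 + Q gives Q* = 5.4286, P* = 20.4286.
A tax on sellers shifts supply up by 3: 53 - 6Q = 15 + Q + 3, so Q_t = 5. Buyers pay P_b = 23; sellers receive P_s = P_b - 3 = 20.
The welfare triangle lost has base Q* - Q_t = 0.4286 and height t = 3, so DWL = (1/2)(0.4286)(3) = 0.6429.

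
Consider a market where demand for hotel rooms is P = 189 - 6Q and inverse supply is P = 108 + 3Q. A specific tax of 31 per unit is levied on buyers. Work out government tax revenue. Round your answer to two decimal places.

172.22

Without the tax, 189 - 6Q = 108 + 3Q so Q* = 9 and P* = 135.
With the tax, buyers' net willingness to pay falls by 31: (189 - 31) - 6Q = 108 + 3Q, so Q_t = 5.5556. Buyers pay P_b = 155.6667; sellers receive P_s = P_b - 31 = 124.6667.
Revenue is the tax times quantity traded: 31 x 5.5556 = 172.2222.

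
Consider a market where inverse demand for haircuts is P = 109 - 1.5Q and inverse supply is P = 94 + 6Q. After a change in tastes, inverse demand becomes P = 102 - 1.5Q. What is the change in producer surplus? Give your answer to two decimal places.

-8.59

Initial equilibrium: Q_0 = 2, P_0 = 106; CS_0 = (1/2)(2)(3) = 3, PS_0 = (1/2)(2)(12) = 12.
New equilibrium: 102 - 1.5Q = 94 + 6Q gives Q_1 = 1.0667, P_1 = 100.4; CS_1 = 0.8533, PS_1 = 3.4133.
Change in producer surplus = 3.4133 - 12 = -8.5867.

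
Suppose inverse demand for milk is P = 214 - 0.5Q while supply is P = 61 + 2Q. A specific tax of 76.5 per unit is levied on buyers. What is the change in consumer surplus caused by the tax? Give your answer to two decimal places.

-702.27

Without the tax, 214 - 0.5Q = 61 + 2Q so Q* = 61.2 and P* = 183.4.
With the tax, buyers' net willingness to pay falls by 76.5: (214 - 76.5) - 0.5Q = 61 + 2Q, so Q_t = 30.6. Buyers pay P_b = 198.7; sellers receive P_s = P_b - 76.5 = 122.2.
CS falls from (1/2)(61.2)(30.6) = 936.36 to (1/2)(30.6)(15.3) = 234.09, a change of -702.27.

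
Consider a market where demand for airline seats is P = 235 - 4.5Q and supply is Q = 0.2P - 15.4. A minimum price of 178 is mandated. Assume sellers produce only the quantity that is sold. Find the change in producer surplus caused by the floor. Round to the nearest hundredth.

Rewriting supply in inverse form: P = 77 + 5Q.
Free-market equilibrium: 235 - 4.5Q = 77 + 5Q gives Q* = 16.6316, P* = 160.1579.
At P = 178, buyers demand (235 - 178)/4.5 = 12.6667 while sellers would supply more, so the quantity traded is 12.6667 at price 178.
PS goes from (1/2)(16.6316)(83.1579) = 691.5235 to 878.2222 (computed as (178 - 77)(12.6667) - (1/2)(5)(12.6667)^2), a change of 186.6987.

186.70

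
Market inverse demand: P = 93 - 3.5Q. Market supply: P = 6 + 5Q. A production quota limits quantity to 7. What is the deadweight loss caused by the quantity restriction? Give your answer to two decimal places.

44.49

Unrestricted equilibrium: Q* = (93 - 6)/(3.5 + 5) = 10.2353.
At Q = 7 the demand price is 93 - 3.5(7) = 68.5 and the supply price is 6 + 5(7) = 41.
Deadweight loss is the triangle between the curves from 7 to 10.2353: (1/2)(68.5 - 41)(10.2353 - 7) = 44.4853.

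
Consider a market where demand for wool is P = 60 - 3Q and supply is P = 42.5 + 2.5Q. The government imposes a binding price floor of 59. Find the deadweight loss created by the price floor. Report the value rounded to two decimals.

22.31

Free-market equilibrium: 60 - 3Q = 42.5 + 2.5Q gives Q* = 3.1818, P* = 50.4545.
At P = 59, buyers demand (60 - 59)/3 = 0.3333 while sellers would supply more, so the quantity traded is 0.3333 at price 59.
The lost-trades triangle has base Q* - 0.3333 = 2.8485 and height equal to the gap between the curves at Q = 0.3333, which is 59 - 43.3333 = 15.6667. DWL = (1/2)(2.8485)(15.6667) = 22.3131.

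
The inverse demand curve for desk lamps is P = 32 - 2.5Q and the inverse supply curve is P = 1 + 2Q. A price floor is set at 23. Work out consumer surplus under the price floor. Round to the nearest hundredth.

16.20

Free-market equilibrium: 32 - 2.5Q = 1 + 2Q gives Q* = 6.8889, P* = 14.7778.
At P = 23, buyers demand (32 - 23)/2.5 = 3.6 while sellers would supply more, so the quantity traded is 3.6 at price 23.
CS is the triangle under demand above 23: (1/2)(3.6)(32 - 23) = 16.2.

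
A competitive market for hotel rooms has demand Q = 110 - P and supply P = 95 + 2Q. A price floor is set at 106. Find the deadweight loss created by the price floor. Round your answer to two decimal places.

1.50

Rewriting demand in inverse form: P = 110 - Q.
Without the control, 110 - Q = 95 + 2Q so Q* = 5 and P* = 105.
At P = 106, buyers demand (110 - 106)/1 = 4 while sellers would supply more, so the quantity traded is 4 at price 106.
At Q = 4 the demand price is 106 and the supply price is 103. Deadweight loss is the triangle between the curves from 4 to 5: (1/2)(106 - 103)(5 - 4) = 1.5.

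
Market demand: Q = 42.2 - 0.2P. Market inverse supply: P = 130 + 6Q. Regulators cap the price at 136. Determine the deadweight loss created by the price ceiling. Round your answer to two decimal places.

Rewriting demand in inverse form: P = 211 - 5Q.
Free-market equilibrium: 211 - 5Q = 130 + 6Q gives Q* = 7.3636, P* = 174.1818.
At the ceiling price 136, quantity supplied is (136 - 130)/6 = 1; supply is the short side, so Q = 1 trades at P = 136.
At Q = 1 the demand price is 206 and the supply price is 136. Deadweight loss is the triangle between the curves from 1 to 7.3636: (1/2)(206 - 136)(7.3636 - 1) = 222.7273.

222.73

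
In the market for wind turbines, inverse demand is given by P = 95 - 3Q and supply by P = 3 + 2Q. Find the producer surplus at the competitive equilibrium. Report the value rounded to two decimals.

Setting demand equal to supply, 92 = 5Q, so Q* = 18.4 and P* = 39.8.
The supply curve's price intercept is 3, so PS = (1/2)(Q*)(P* - 3) = (1/2)(18.4)(36.8) = 338.56.

338.56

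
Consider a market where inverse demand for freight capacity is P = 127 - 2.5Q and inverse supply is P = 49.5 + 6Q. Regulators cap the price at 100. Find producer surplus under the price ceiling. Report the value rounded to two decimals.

Free-market equilibrium: 127 - 2.5Q = 49.5 + 6Q gives Q* = 9.1176, P* = 104.2059.
At the ceiling price 100, quantity supplied is (100 - 49.5)/6 = 8.4167; supply is the short side, so Q = 8.4167 trades at P = 100.
PS is the triangle above supply below 100: (1/2)(8.4167)(100 - 49.5) = 212.5208.

212.52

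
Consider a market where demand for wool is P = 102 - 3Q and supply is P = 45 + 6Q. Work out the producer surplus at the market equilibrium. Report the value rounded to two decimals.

Setting demand equal to supply, 57 = 9Q, so Q* = 6.3333 and P* = 83.
The supply curve's price intercept is 45, so PS = (1/2)(Q*)(P* - 45) = (1/2)(6.3333)(38) = 120.3333.

120.33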